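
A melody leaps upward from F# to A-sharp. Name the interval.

major third

The letter names run F→A, a span of 2 letter steps, so the interval is some kind of third.
F# to A# is 4 semitones. A major third is 4, so 4 makes it major.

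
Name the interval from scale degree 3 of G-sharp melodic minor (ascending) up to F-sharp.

Scale degree 3 of G# melodic minor (ascending) is B.
B up to F#: letters B→F make it a fifth; 7 semitones makes it perfect.

perfect fifth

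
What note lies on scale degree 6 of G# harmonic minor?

E

The G# harmonic minor scale runs G# A# B C# D# E F##.
Degree 6 is E.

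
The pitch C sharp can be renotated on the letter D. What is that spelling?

C# is pitch class 1. The letter D alone is pitch class 2.
To reach pitch class 1 from D requires an offset of -1 semitone, i.e. flat: Db.

Db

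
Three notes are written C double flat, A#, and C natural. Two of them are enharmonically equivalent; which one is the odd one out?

C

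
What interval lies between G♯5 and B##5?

The letter names run G→B, a span of 2 letter steps, so the interval is some kind of third.
G# to B## is 5 semitones. A major third is 4, so 5 makes it augmented.

augmented third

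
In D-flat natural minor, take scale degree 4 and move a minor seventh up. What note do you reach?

Fb

Scale degree 4 of Db natural minor is Gb.
A minor seventh (10 semitones) above Gb lands on the letter F, giving Fb.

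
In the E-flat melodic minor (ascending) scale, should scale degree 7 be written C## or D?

D

Each scale degree takes a distinct letter name. Degree 7 of a scale on E must use the letter D.
D and C## are enharmonically the same pitch, but only D uses the letter D, so it is the correct spelling here.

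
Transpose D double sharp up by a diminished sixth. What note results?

D up a major sixth is B, so the target letter is B.
From D##, a diminished sixth is 7 semitones up: B.

B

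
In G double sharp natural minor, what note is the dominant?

D##

The G## natural minor scale runs G## A## B# C## D## E# F##.
Degree 5 is D##.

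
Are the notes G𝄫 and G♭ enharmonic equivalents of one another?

Gbb is pitch class 5; Gb is pitch class 6.
The pitch classes differ (5 vs. 6), so they are not enharmonic equivalents.

No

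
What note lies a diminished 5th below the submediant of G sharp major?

A##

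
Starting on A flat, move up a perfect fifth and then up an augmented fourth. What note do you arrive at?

A

A perfect fifth up from Ab is Eb (letter E, 7 semitones up).
An augmented fourth up from Eb is A (letter A, 6 semitones up).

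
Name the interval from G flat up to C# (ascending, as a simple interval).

doubly augmented fourth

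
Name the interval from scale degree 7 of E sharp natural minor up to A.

Scale degree 7 of E# natural minor is D#.
D# up to A: letters D→A make it a fifth; 6 semitones makes it diminished.

diminished fifth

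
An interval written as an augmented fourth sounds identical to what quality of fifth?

An augmented fourth spans 6 semitones.
A fifth spanning 6 semitones is diminished (the perfect fifth is 7).

diminished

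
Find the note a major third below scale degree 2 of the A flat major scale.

Gb

Scale degree 2 of Ab major is Bb.
A major third (4 semitones) below Bb lands on the letter G, giving Gb.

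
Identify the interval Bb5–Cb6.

minor second

Counting letters B–C gives a second.
Bb→Cb = 1 semitone, 1 narrower than the major second (2), so minor.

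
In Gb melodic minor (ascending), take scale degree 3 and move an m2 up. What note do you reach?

Cbb

Scale degree 3 of Gb melodic minor (ascending) is Bbb.
A minor second (1 semitone) above Bbb lands on the letter C, giving Cbb.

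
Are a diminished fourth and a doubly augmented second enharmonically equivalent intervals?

Yes

A diminished fourth spans 4 semitones; a doubly augmented second spans 4.
They are enharmonically equivalent.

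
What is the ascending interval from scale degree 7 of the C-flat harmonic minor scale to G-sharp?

augmented sixth

Scale degree 7 of Cb harmonic minor is Bb.
Bb up to G#: letters B→G make it a sixth; 10 semitones makes it augmented.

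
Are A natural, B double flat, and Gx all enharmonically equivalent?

Yes

A = pitch class 9 and Bbb = pitch class 9 and G## = pitch class 9 — the same pitch class, so they are enharmonic equivalents.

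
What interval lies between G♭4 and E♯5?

doubly augmented sixth

Counting letters G–A–B–C–D–E gives a sixth.
Gb→E# = 11 semitones, 2 wider than the major sixth (9), so doubly augmented.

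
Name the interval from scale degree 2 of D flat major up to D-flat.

minor seventh

Scale degree 2 of Db major is Eb.
Eb up to Db: letters E→D make it a seventh; 10 semitones makes it minor.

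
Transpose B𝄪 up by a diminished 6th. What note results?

G#

A sixth above B lands on the letter G.
A diminished sixth spans 7 semitones, so B## moves to pitch class 8. On the letter G that is G#.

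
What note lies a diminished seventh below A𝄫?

A seventh below A lands on the letter B.
A diminished seventh spans 9 semitones, so Abb moves to pitch class 10. On the letter B that is Bb.

Bb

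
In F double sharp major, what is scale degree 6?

D##

Degree 6 takes the letter 5 steps above F, which is D.
In major, degree 6 sits 9 semitones above the tonic. F## + 9 semitones is pitch class 4, spelled on D as D##.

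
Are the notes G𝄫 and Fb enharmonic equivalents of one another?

No

Gbb is pitch class 5; Fb is pitch class 4.
The pitch classes differ (5 vs. 4), so they are not enharmonic equivalents.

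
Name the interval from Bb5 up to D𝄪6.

The letter names run B→D, a span of 2 letter steps, so the interval is some kind of third.
Bb to D## is 6 semitones. A major third is 4, so 6 makes it doubly augmented.

doubly augmented third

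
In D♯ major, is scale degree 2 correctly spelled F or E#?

E#

Each scale degree takes a distinct letter name. Degree 2 of a scale on D must use the letter E.
E# and F are enharmonically the same pitch, but only E# uses the letter E, so it is the correct spelling here.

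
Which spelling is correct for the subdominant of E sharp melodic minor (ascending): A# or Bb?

A#

Each scale degree takes a distinct letter name. Degree 4 of a scale on E must use the letter A.
A# and Bb are enharmonically the same pitch, but only A# uses the letter A, so it is the correct spelling here.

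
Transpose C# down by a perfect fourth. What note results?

G#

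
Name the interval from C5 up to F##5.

The letter names run C→F, a span of 3 letter steps, so the interval is some kind of fourth.
C to F## is 7 semitones. A perfect fourth is 5, so 7 makes it doubly augmented.

doubly augmented fourth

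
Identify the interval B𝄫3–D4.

Counting letters B–C–D gives a third.
Bbb→D = 5 semitones, 1 wider than the major third (4), so augmented.

augmented third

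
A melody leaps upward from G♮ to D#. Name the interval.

Counting letters G–A–B–C–D gives a fifth.
G→D# = 8 semitones, 1 wider than the perfect fifth (7), so augmented.

augmented fifth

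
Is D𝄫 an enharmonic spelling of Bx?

No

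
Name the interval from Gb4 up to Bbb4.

minor third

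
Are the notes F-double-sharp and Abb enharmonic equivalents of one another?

Yes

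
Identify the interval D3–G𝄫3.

doubly diminished fourth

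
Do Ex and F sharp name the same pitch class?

Yes

E## is pitch class 6; F# is pitch class 6.
All spellings map to pitch class 6, so they are enharmonically equivalent.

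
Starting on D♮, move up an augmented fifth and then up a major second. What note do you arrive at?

B#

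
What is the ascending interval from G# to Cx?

The letter names run G→C, a span of 3 letter steps, so the interval is some kind of fourth.
G# to C## is 6 semitones. A perfect fourth is 5, so 6 makes it augmented.

augmented fourth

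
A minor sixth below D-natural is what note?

F#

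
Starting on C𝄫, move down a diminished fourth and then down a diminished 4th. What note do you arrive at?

D

A diminished fourth down from Cbb is Gb (letter G, 4 semitones down).
A diminished fourth down from Gb is D (letter D, 4 semitones down).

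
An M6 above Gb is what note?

A sixth above G lands on the letter E.
A major sixth spans 9 semitones, so Gb moves to pitch class 3. On the letter E that is Eb.

Eb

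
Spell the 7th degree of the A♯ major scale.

Degree 7 takes the letter 6 steps above A, which is G.
In major, degree 7 sits 11 semitones above the tonic. A# + 11 semitones is pitch class 9, spelled on G as G##.

G##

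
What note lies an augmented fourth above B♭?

E

A fourth above B lands on the letter E.
An augmented fourth spans 6 semitones, so Bb moves to pitch class 4. On the letter E that is E.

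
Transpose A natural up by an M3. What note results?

A up a major third is C#, so the target letter is C.
From A, a major third is 4 semitones up: C#.

C#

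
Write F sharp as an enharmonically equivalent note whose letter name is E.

E##

Plain E sits 2 semitones below F#, so on the letter E the same pitch needs a double sharp: E##.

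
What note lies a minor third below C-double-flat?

A third below C lands on the letter A.
A minor third spans 3 semitones, so Cbb moves to pitch class 7. On the letter A that is Abb.

Abb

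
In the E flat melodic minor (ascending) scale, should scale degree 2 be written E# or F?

Each scale degree takes a distinct letter name. Degree 2 of a scale on E must use the letter F.
F and E# are enharmonically the same pitch, but only F uses the letter F, so it is the correct spelling here.

F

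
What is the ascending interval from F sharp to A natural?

The letter names run F→A, a span of 2 letter steps, so the interval is some kind of third.
F# to A is 3 semitones. A major third is 4, so 3 makes it minor.

minor third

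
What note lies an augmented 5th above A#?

A up a perfect fifth is E, so the target letter is E.
From A#, an augmented fifth is 8 semitones up: E##.

E##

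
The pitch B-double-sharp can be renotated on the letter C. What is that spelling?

C#

Plain C sits 1 semitone below B##, so on the letter C the same pitch needs a sharp: C#.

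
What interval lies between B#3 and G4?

The letter names run B→G, a span of 5 letter steps, so the interval is some kind of sixth.
B# to G is 7 semitones. A major sixth is 9, so 7 makes it diminished.

diminished sixth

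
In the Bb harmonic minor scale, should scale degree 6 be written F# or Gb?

Gb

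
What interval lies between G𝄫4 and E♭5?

augmented sixth

Counting letters G–A–B–C–D–E gives a sixth.
Gbb→Eb = 10 semitones, 1 wider than the major sixth (9), so augmented.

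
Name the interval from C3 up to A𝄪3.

doubly augmented sixth

The letter names run C→A, a span of 5 letter steps, so the interval is some kind of sixth.
C to A## is 11 semitones. A major sixth is 9, so 11 makes it doubly augmented.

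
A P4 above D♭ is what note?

A fourth above D lands on the letter G.
A perfect fourth spans 5 semitones, so Db moves to pitch class 6. On the letter G that is Gb.

Gb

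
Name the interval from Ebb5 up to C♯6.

doubly augmented sixth

Counting letters E–F–G–A–B–C gives a sixth.
Ebb→C# = 11 semitones, 2 wider than the major sixth (9), so doubly augmented.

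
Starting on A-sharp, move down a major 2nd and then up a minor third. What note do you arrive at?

B

A major second down from A# is G# (letter G, 2 semitones down).
A minor third up from G# is B (letter B, 3 semitones up).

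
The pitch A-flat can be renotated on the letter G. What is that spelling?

Ab is pitch class 8. The letter G alone is pitch class 7.
To reach pitch class 8 from G requires an offset of +1 semitone, i.e. sharp: G#.

G#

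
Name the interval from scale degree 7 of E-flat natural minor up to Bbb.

Scale degree 7 of Eb natural minor is Db.
Db up to Bbb: letters D→B make it a sixth; 8 semitones makes it minor.

minor sixth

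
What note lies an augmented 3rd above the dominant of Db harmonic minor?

C#

The dominant of Db harmonic minor is Ab.
An augmented third (5 semitones) above Ab lands on the letter C, giving C#.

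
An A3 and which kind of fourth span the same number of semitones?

perfect

An augmented third spans 5 semitones.
A fourth spanning 5 semitones is perfect (the perfect fourth is 5).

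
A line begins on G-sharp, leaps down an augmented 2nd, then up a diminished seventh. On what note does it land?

An augmented second down from G# is F (letter F, 3 semitones down).
A diminished seventh up from F is Ebb (letter E, 9 semitones up).

Ebb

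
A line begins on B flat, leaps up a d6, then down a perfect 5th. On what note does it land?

Cbb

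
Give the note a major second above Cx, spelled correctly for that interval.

C up a major second is D, so the target letter is D.
From C##, a major second is 2 semitones up: D##.

D##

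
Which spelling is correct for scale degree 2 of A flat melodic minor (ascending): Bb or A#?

Each scale degree takes a distinct letter name. Degree 2 of a scale on A must use the letter B.
Bb and A# are enharmonically the same pitch, but only Bb uses the letter B, so it is the correct spelling here.

Bb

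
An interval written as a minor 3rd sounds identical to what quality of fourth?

doubly diminished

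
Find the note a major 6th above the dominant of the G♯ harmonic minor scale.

B#

The dominant of G# harmonic minor is D#.
A major sixth (9 semitones) above D# lands on the letter B, giving B#.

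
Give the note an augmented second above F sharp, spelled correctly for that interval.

G##

A second above F lands on the letter G.
An augmented second spans 3 semitones, so F# moves to pitch class 9. On the letter G that is G##.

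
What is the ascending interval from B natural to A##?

The letter names run B→A, a span of 6 letter steps, so the interval is some kind of seventh.
B to A## is 12 semitones. A major seventh is 11, so 12 makes it augmented.

augmented seventh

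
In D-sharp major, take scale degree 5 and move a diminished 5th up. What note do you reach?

E

Scale degree 5 of D# major is A#.
A diminished fifth (6 semitones) above A# lands on the letter E, giving E.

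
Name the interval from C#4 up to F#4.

perfect fourth

Counting letters C–D–E–F gives a fourth.
C#→F# = 5 semitones, exactly the perfect fourth.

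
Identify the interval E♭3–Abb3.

diminished fourth

Counting letters E–F–G–A gives a fourth.
Eb→Abb = 4 semitones, 1 narrower than the perfect fourth (5), so diminished.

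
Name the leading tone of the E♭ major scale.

D

Degree 7 takes the letter 6 steps above E, which is D.
In major, degree 7 sits 11 semitones above the tonic. Eb + 11 semitones is pitch class 2, spelled on D as D.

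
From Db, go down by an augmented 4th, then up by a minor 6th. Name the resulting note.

An augmented fourth down from Db is Abb (letter A, 6 semitones down).
A minor sixth up from Abb is Fbb (letter F, 8 semitones up).

Fbb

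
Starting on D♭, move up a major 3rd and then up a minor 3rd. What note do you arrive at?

Ab

A major third up from Db is F (letter F, 4 semitones up).
A minor third up from F is Ab (letter A, 3 semitones up).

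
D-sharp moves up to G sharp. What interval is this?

The letter names run D→G, a span of 3 letter steps, so the interval is some kind of fourth.
D# to G# is 5 semitones. A perfect fourth is 5, so 5 makes it perfect.

perfect fourth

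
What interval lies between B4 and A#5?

The letter names run B→A, a span of 6 letter steps, so the interval is some kind of seventh.
B to A# is 11 semitones. A major seventh is 11, so 11 makes it major.

major seventh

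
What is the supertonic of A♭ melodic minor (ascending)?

Bb

The Ab melodic minor (ascending) scale runs Ab Bb Cb Db Eb F G.
Degree 2 is Bb.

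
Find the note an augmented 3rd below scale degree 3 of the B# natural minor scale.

Bb

Scale degree 3 of B# natural minor is D#.
An augmented third (5 semitones) below D# lands on the letter B, giving Bb.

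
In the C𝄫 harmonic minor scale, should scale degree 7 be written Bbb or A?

Each scale degree takes a distinct letter name. Degree 7 of a scale on C must use the letter B.
Bbb and A are enharmonically the same pitch, but only Bbb uses the letter B, so it is the correct spelling here.

Bbb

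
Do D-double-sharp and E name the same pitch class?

Yes

D## = pitch class 4 and E = pitch class 4 — the same pitch class, so they are enharmonic equivalents.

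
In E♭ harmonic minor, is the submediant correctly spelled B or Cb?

Cb

Each scale degree takes a distinct letter name. Degree 6 of a scale on E must use the letter C.
Cb and B are enharmonically the same pitch, but only Cb uses the letter C, so it is the correct spelling here.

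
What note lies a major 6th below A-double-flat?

Cbb

A down a major sixth is C, so the target letter is C.
From Abb, a major sixth is 9 semitones down: Cbb.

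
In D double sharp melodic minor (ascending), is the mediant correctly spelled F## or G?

Each scale degree takes a distinct letter name. Degree 3 of a scale on D must use the letter F.
F## and G are enharmonically the same pitch, but only F## uses the letter F, so it is the correct spelling here.

F##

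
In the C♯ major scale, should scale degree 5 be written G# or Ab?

G#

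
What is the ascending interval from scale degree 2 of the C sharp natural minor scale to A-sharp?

Scale degree 2 of C# natural minor is D#.
D# up to A#: letters D→A make it a fifth; 7 semitones makes it perfect.

perfect fifth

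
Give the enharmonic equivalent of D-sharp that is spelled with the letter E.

Eb

D# is pitch class 3. The letter E alone is pitch class 4.
To reach pitch class 3 from E requires an offset of -1 semitone, i.e. flat: Eb.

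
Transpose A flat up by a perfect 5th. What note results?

Eb

A up a perfect fifth is E, so the target letter is E.
From Ab, a perfect fifth is 7 semitones up: Eb.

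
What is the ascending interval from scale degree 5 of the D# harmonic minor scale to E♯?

Scale degree 5 of D# harmonic minor is A#.
A# up to E#: letters A→E make it a fifth; 7 semitones makes it perfect.

perfect fifth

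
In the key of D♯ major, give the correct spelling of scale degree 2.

The D# major scale runs D# E# F## G# A# B# C##.
Degree 2 is E#.

E#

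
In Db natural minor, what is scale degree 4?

Gb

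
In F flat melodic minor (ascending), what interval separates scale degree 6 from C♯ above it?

Scale degree 6 of Fb melodic minor (ascending) is Db.
Db up to C#: letters D→C make it a seventh; 12 semitones makes it augmented.

augmented seventh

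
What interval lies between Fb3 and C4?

Counting letters F–G–A–B–C gives a fifth.
Fb→C = 8 semitones, 1 wider than the perfect fifth (7), so augmented.

augmented fifth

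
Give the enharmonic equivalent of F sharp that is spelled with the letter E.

E##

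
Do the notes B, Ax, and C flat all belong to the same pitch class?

B = pitch class 11 and A## = pitch class 11 and Cb = pitch class 11 — the same pitch class, so they are enharmonic equivalents.

Yes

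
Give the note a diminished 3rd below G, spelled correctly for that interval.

A third below G lands on the letter E.
A diminished third spans 2 semitones, so G moves to pitch class 5. On the letter E that is E#.

E#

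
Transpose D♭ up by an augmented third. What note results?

F#

A third above D lands on the letter F.
An augmented third spans 5 semitones, so Db moves to pitch class 6. On the letter F that is F#.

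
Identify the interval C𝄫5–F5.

Counting letters C–D–E–F gives a fourth.
Cbb→F = 7 semitones, 2 wider than the perfect fourth (5), so doubly augmented.

doubly augmented fourth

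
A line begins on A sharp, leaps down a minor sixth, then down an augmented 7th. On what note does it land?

A minor sixth down from A# is C## (letter C, 8 semitones down).
An augmented seventh down from C## is D (letter D, 12 semitones down).

D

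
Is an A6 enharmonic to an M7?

An augmented sixth spans 10 semitones; a major seventh spans 11.
The spans differ, so they are not enharmonic equivalents.

No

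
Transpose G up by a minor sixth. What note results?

A sixth above G lands on the letter E.
A minor sixth spans 8 semitones, so G moves to pitch class 3. On the letter E that is Eb.

Eb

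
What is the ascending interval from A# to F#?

The letter names run A→F, a span of 5 letter steps, so the interval is some kind of sixth.
A# to F# is 8 semitones. A major sixth is 9, so 8 makes it minor.

minor sixth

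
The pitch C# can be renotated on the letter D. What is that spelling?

Db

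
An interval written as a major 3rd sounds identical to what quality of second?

A major third spans 4 semitones.
A second spanning 4 semitones is doubly augmented (the major second is 2).

doubly augmented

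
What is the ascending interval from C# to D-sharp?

major second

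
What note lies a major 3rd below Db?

Bbb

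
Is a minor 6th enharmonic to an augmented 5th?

A minor sixth spans 8 semitones; an augmented fifth spans 8.
They are enharmonically equivalent.

Yes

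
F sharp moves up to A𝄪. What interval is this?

augmented third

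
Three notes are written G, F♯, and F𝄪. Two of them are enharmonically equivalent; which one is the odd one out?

In 12-tone equal temperament, enharmonic equivalents share a pitch class. G is pitch class 7; F# is pitch class 6; F## is pitch class 7.
G and F## share pitch class 7, while F# is pitch class 6.

F#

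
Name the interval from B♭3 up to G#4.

The letter names run B→G, a span of 5 letter steps, so the interval is some kind of sixth.
Bb to G# is 10 semitones. A major sixth is 9, so 10 makes it augmented.

augmented sixth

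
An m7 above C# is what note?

B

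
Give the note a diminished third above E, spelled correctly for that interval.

Gb

E up a major third is G#, so the target letter is G.
From E, a diminished third is 2 semitones up: Gb.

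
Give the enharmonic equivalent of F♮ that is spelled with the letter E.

F is pitch class 5. The letter E alone is pitch class 4.
To reach pitch class 5 from E requires an offset of +1 semitone, i.e. sharp: E#.

E#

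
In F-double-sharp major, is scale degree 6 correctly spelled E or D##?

D##

Each scale degree takes a distinct letter name. Degree 6 of a scale on F must use the letter D.
D## and E are enharmonically the same pitch, but only D## uses the letter D, so it is the correct spelling here.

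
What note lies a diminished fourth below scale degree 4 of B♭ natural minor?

B

Scale degree 4 of Bb natural minor is Eb.
A diminished fourth (4 semitones) below Eb lands on the letter B, giving B.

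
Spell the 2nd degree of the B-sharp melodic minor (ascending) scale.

The B# melodic minor (ascending) scale runs B# C## D# E# F## G## A##.
Degree 2 is C##.

C##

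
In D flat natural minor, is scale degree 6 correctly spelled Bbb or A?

Bbb

Each scale degree takes a distinct letter name. Degree 6 of a scale on D must use the letter B.
Bbb and A are enharmonically the same pitch, but only Bbb uses the letter B, so it is the correct spelling here.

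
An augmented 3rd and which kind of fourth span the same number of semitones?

perfect

An augmented third spans 5 semitones.
A fourth spanning 5 semitones is perfect (the perfect fourth is 5).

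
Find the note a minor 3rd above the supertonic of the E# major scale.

The supertonic of E# major is F##.
A minor third (3 semitones) above F## lands on the letter A, giving A#.

A#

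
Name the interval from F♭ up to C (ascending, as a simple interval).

augmented fifth

Counting letters F–G–A–B–C gives a fifth.
Fb→C = 8 semitones, 1 wider than the perfect fifth (7), so augmented.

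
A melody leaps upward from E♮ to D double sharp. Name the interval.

Counting letters E–F–G–A–B–C–D gives a seventh.
E→D## = 12 semitones, 1 wider than the major seventh (11), so augmented.

augmented seventh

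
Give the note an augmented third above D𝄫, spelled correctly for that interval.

F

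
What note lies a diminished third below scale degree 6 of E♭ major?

A#

Scale degree 6 of Eb major is C.
A diminished third (2 semitones) below C lands on the letter A, giving A#.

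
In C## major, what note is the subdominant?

Degree 4 takes the letter 3 steps above C, which is F.
In major, degree 4 sits 5 semitones above the tonic. C## + 5 semitones is pitch class 7, spelled on F as F##.

F##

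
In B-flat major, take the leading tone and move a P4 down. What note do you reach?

E

The leading tone of Bb major is A.
A perfect fourth (5 semitones) below A lands on the letter E, giving E.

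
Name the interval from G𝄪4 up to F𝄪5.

minor seventh

Counting letters G–A–B–C–D–E–F gives a seventh.
G##→F## = 10 semitones, 1 narrower than the major seventh (11), so minor.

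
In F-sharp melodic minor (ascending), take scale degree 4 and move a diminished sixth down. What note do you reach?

Scale degree 4 of F# melodic minor (ascending) is B.
A diminished sixth (7 semitones) below B lands on the letter D, giving D##.

D##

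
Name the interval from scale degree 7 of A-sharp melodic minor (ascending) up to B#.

Scale degree 7 of A# melodic minor (ascending) is G##.
G## up to B#: letters G→B make it a third; 3 semitones makes it minor.

minor third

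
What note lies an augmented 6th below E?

A sixth below E lands on the letter G.
An augmented sixth spans 10 semitones, so E moves to pitch class 6. On the letter G that is Gb.

Gb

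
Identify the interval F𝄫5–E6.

doubly augmented seventh

The letter names run F→E, a span of 6 letter steps, so the interval is some kind of seventh.
Fbb to E is 13 semitones. A major seventh is 11, so 13 makes it doubly augmented.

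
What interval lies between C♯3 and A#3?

major sixth

Counting letters C–D–E–F–G–A gives a sixth.
C#→A# = 9 semitones, exactly the major sixth.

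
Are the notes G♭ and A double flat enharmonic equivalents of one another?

No

Two spellings are enharmonically equivalent only if they share a pitch class.
Here Gb → 6, Abb → 7; 6 ≠ 7, so they are not.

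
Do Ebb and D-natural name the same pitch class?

Yes

Ebb is pitch class 2; D is pitch class 2.
All spellings map to pitch class 2, so they are enharmonically equivalent.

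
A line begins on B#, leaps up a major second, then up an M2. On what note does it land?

D##

A major second up from B# is C## (letter C, 2 semitones up).
A major second up from C## is D## (letter D, 2 semitones up).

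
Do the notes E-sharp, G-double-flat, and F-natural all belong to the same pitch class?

E# = pitch class 5 and Gbb = pitch class 5 and F = pitch class 5 — the same pitch class, so they are enharmonic equivalents.

Yes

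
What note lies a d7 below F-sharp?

A seventh below F lands on the letter G.
A diminished seventh spans 9 semitones, so F# moves to pitch class 9. On the letter G that is G##.

G##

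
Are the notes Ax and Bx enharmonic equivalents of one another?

No

A## is pitch class 11; B## is pitch class 1.
The pitch classes differ (11 vs. 1), so they are not enharmonic equivalents.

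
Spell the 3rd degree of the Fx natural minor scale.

Degree 3 takes the letter 2 steps above F, which is A.
In natural minor, degree 3 sits 3 semitones above the tonic. F## + 3 semitones is pitch class 10, spelled on A as A#.

A#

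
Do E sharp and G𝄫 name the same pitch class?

Yes

E# is pitch class 5; Gbb is pitch class 5.
All spellings map to pitch class 5, so they are enharmonically equivalent.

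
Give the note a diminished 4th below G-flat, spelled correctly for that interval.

G down a perfect fourth is D, so the target letter is D.
From Gb, a diminished fourth is 4 semitones down: D.

D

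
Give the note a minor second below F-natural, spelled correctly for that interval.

F down a major second is Eb, so the target letter is E.
From F, a minor second is 1 semitone down: E.

E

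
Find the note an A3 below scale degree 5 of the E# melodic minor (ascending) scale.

G

Scale degree 5 of E# melodic minor (ascending) is B#.
An augmented third (5 semitones) below B# lands on the letter G, giving G.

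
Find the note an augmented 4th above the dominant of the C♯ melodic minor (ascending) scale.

The dominant of C# melodic minor (ascending) is G#.
An augmented fourth (6 semitones) above G# lands on the letter C, giving C##.

C##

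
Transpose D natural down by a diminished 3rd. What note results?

B#

A third below D lands on the letter B.
A diminished third spans 2 semitones, so D moves to pitch class 0. On the letter B that is B#.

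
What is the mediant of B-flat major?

The Bb major scale runs Bb C D Eb F G A.
Degree 3 is D.

D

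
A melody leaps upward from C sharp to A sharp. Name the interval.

Counting letters C–D–E–F–G–A gives a sixth.
C#→A# = 9 semitones, exactly the major sixth.

major sixth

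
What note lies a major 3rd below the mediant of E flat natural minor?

Ebb

The mediant of Eb natural minor is Gb.
A major third (4 semitones) below Gb lands on the letter E, giving Ebb.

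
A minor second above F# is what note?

F up a major second is G, so the target letter is G.
From F#, a minor second is 1 semitone up: G.

G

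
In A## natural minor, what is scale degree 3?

C##

Degree 3 takes the letter 2 steps above A, which is C.
In natural minor, degree 3 sits 3 semitones above the tonic. A## + 3 semitones is pitch class 2, spelled on C as C##.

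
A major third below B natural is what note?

B down a major third is G, so the target letter is G.
From B, a major third is 4 semitones down: G.

G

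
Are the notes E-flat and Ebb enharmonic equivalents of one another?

No

Eb is pitch class 3; Ebb is pitch class 2.
The pitch classes differ (3 vs. 2), so they are not enharmonic equivalents.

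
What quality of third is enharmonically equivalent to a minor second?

A minor second spans 1 semitone.
A third spanning 1 semitone is doubly diminished (the major third is 4).

doubly diminished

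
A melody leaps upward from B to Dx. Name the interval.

The letter names run B→D, a span of 2 letter steps, so the interval is some kind of third.
B to D## is 5 semitones. A major third is 4, so 5 makes it augmented.

augmented third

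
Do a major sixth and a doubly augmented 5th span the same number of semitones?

Yes

A major sixth spans 9 semitones; a doubly augmented fifth spans 9.
They are enharmonically equivalent.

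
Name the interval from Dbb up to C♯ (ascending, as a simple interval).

The letter names run D→C, a span of 6 letter steps, so the interval is some kind of seventh.
Dbb to C# is 13 semitones. A major seventh is 11, so 13 makes it doubly augmented.

doubly augmented seventh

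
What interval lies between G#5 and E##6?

Counting letters G–A–B–C–D–E gives a sixth.
G#→E## = 10 semitones, 1 wider than the major sixth (9), so augmented.

augmented sixth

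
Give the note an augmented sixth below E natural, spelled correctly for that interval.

A sixth below E lands on the letter G.
An augmented sixth spans 10 semitones, so E moves to pitch class 6. On the letter G that is Gb.

Gb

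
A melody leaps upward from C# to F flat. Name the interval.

doubly diminished fourth

The letter names run C→F, a span of 3 letter steps, so the interval is some kind of fourth.
C# to Fb is 3 semitones. A perfect fourth is 5, so 3 makes it doubly diminished.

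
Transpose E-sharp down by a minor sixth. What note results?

G##

E down a major sixth is G, so the target letter is G.
From E#, a minor sixth is 8 semitones down: G##.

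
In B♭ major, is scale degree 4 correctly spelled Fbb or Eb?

Each scale degree takes a distinct letter name. Degree 4 of a scale on B must use the letter E.
Eb and Fbb are enharmonically the same pitch, but only Eb uses the letter E, so it is the correct spelling here.

Eb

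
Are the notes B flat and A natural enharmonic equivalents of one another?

Two spellings are enharmonically equivalent only if they share a pitch class.
Here Bb → 10, A → 9; 9 ≠ 10, so they are not.

No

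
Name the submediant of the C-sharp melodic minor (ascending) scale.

Degree 6 takes the letter 5 steps above C, which is A.
In melodic minor (ascending), degree 6 sits 9 semitones above the tonic. C# + 9 semitones is pitch class 10, spelled on A as A#.

A#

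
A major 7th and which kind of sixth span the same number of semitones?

A major seventh spans 11 semitones.
A sixth spanning 11 semitones is doubly augmented (the major sixth is 9).

doubly augmented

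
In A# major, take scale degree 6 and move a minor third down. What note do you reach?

Scale degree 6 of A# major is F##.
A minor third (3 semitones) below F## lands on the letter D, giving D##.

D##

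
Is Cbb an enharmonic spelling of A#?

Cbb is pitch class 10; A# is pitch class 10.
All spellings map to pitch class 10, so they are enharmonically equivalent.

Yes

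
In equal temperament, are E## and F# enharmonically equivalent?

Yes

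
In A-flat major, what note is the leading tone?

G

Degree 7 takes the letter 6 steps above A, which is G.
In major, degree 7 sits 11 semitones above the tonic. Ab + 11 semitones is pitch class 7, spelled on G as G.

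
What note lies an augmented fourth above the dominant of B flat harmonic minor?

The dominant of Bb harmonic minor is F.
An augmented fourth (6 semitones) above F lands on the letter B, giving B.

B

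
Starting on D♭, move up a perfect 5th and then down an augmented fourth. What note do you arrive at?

Ebb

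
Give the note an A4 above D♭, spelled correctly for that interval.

D up a perfect fourth is G, so the target letter is G.
From Db, an augmented fourth is 6 semitones up: G.

G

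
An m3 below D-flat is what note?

Bb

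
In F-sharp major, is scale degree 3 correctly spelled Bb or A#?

A#

Each scale degree takes a distinct letter name. Degree 3 of a scale on F must use the letter A.
A# and Bb are enharmonically the same pitch, but only A# uses the letter A, so it is the correct spelling here.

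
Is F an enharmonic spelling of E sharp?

F is pitch class 5; E# is pitch class 5.
All spellings map to pitch class 5, so they are enharmonically equivalent.

Yes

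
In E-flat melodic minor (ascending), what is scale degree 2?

F

The Eb melodic minor (ascending) scale runs Eb F Gb Ab Bb C D.
Degree 2 is F.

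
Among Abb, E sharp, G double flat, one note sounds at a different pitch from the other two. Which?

Abb

In 12-tone equal temperament, enharmonic equivalents share a pitch class. Abb is pitch class 7; E# is pitch class 5; Gbb is pitch class 5.
E# and Gbb share pitch class 5, while Abb is pitch class 7.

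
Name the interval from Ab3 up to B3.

Counting letters A–B gives a second.
Ab→B = 3 semitones, 1 wider than the major second (2), so augmented.

augmented second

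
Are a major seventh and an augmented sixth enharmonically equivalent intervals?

No

A major seventh spans 11 semitones; an augmented sixth spans 10.
The spans differ, so they are not enharmonic equivalents.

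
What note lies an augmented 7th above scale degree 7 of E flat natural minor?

Scale degree 7 of Eb natural minor is Db.
An augmented seventh (12 semitones) above Db lands on the letter C, giving C#.

C#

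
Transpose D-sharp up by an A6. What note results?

D up a major sixth is B, so the target letter is B.
From D#, an augmented sixth is 10 semitones up: B##.

B##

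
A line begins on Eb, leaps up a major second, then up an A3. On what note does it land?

A#

A major second up from Eb is F (letter F, 2 semitones up).
An augmented third up from F is A# (letter A, 5 semitones up).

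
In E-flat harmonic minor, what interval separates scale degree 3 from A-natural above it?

Scale degree 3 of Eb harmonic minor is Gb.
Gb up to A: letters G→A make it a second; 3 semitones makes it augmented.

augmented second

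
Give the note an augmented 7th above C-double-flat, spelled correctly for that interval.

A seventh above C lands on the letter B.
An augmented seventh spans 12 semitones, so Cbb moves to pitch class 10. On the letter B that is Bb.

Bb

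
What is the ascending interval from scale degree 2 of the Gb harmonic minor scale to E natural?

augmented fifth

Scale degree 2 of Gb harmonic minor is Ab.
Ab up to E: letters A→E make it a fifth; 8 semitones makes it augmented.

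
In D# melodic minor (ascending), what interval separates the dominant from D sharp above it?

perfect fourth

The dominant of D# melodic minor (ascending) is A#.
A# up to D#: letters A→D make it a fourth; 5 semitones makes it perfect.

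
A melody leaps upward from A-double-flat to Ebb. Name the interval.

Counting letters A–B–C–D–E gives a fifth.
Abb→Ebb = 7 semitones, exactly the perfect fifth.

perfect fifth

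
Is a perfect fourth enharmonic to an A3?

A perfect fourth spans 5 semitones; an augmented third spans 5.
They are enharmonically equivalent.

Yes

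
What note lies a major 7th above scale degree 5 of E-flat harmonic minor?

A

Scale degree 5 of Eb harmonic minor is Bb.
A major seventh (11 semitones) above Bb lands on the letter A, giving A.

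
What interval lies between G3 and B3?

Counting letters G–A–B gives a third.
G→B = 4 semitones, exactly the major third.

major third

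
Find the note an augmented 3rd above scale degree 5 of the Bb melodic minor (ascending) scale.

A#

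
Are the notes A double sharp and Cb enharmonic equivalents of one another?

Yes

A## is pitch class 11; Cb is pitch class 11.
All spellings map to pitch class 11, so they are enharmonically equivalent.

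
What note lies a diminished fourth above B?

Eb

B up a perfect fourth is E, so the target letter is E.
From B, a diminished fourth is 4 semitones up: Eb.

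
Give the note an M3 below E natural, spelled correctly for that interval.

C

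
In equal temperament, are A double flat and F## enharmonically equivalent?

Yes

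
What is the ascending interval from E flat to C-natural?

major sixth

The letter names run E→C, a span of 5 letter steps, so the interval is some kind of sixth.
Eb to C is 9 semitones. A major sixth is 9, so 9 makes it major.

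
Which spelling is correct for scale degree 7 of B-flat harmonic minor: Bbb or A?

Each scale degree takes a distinct letter name. Degree 7 of a scale on B must use the letter A.
A and Bbb are enharmonically the same pitch, but only A uses the letter A, so it is the correct spelling here.

A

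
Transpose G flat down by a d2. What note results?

G down a major second is F, so the target letter is F.
From Gb, a diminished second is 0 semitones down: F#.

F#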